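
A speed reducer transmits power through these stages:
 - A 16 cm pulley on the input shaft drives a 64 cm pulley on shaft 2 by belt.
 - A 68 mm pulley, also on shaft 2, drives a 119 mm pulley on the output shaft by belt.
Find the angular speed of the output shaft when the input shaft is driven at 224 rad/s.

Belt: ratio = 64/16 = 4, so shaft 2 turns at 224 / 4 = 56 rad/s.
Belt: ratio = 119/68 = 1.75, so the output shaft turns at 56 / 1.75 = 32 rad/s.

32 rad/s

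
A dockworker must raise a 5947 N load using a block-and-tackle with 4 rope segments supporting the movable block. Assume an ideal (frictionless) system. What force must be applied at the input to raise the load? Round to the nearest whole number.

Block-and-tackle MA = number of supporting rope parts = 4.
Effort = load / MA = 5947 / 4 = 1486.8 N.

1487 N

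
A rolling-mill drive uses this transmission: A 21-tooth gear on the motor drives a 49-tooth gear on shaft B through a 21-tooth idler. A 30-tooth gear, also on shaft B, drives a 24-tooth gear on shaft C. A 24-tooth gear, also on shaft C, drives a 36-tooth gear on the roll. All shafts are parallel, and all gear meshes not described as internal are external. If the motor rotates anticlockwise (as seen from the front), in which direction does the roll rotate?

anticlockwise

the motor → shaft B: driver → idler → driven is 2 external meshes, 2 reversals → CCW.
shaft B → shaft C: external mesh, 1 reversal → CW.
shaft C → the roll: external mesh, 1 reversal → CCW.
4 reversals in total — an even number — so the roll turns the same way as the motor.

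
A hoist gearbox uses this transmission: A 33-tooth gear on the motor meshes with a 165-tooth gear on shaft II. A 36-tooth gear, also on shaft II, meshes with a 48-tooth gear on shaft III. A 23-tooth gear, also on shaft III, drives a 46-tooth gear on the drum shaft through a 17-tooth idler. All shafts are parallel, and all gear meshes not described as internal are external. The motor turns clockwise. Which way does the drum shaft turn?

the motor → shaft II: external mesh, 1 reversal → CCW.
shaft II → shaft III: external mesh, 1 reversal → CW.
shaft III → the drum shaft: driver → idler → driven is 2 external meshes, 2 reversals → CW.
4 reversals in total — an even number — so the drum shaft turns the same way as the motor.

clockwise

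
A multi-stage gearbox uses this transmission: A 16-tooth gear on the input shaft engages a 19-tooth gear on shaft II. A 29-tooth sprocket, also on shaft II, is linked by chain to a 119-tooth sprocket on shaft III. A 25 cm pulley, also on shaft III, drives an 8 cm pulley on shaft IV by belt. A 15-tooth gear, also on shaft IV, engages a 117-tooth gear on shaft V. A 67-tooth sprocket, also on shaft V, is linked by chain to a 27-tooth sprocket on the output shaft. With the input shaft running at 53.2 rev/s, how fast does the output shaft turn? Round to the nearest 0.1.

the input shaft → shaft II (gear mesh, 19/16): 53.2 ÷ 1.1875 = 44.8 rev/s
shaft II → shaft III (chain, 119/29): 44.8 ÷ 4.1034 = 10.918 rev/s
shaft III → shaft IV (belt, 8/25): 10.918 ÷ 0.32 = 34.118 rev/s
shaft IV → shaft V (gear mesh, 117/15): 34.118 ÷ 7.8 = 4.3741 rev/s
shaft V → the output shaft (chain, 27/67): 4.3741 ÷ 0.40299 = 10.854 rev/s

10.9 rev/s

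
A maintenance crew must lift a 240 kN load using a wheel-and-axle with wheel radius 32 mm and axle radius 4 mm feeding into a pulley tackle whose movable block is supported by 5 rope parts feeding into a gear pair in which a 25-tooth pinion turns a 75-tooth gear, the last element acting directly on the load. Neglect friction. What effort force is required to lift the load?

2 kN

Wheel-and-axle MA = R/r = 32/4 = 8.
Block-and-tackle MA = number of supporting rope parts = 5.
Gear pair MA = 75/25 = 3.
Combined ideal MA = 8 × 5 × 3 = 120.
Effort = load / MA = 240 / 120 = 2 kN.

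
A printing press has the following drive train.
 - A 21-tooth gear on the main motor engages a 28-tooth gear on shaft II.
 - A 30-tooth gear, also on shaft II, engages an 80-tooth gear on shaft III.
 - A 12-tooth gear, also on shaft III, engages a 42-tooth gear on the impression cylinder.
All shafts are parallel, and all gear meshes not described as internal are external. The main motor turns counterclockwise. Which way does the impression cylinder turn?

clockwise

the main motor → shaft II: external mesh, 1 reversal → CW.
shaft II → shaft III: external mesh, 1 reversal → CCW.
shaft III → the impression cylinder: external mesh, 1 reversal → CW.
3 reversals in total — an odd number — so the impression cylinder turns opposite to the main motor.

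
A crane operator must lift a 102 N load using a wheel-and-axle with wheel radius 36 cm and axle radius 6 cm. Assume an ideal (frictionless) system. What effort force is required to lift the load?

Wheel-and-axle MA = R/r = 36/6 = 6.
Effort = load / MA = 102 / 6 = 17 N.

17 N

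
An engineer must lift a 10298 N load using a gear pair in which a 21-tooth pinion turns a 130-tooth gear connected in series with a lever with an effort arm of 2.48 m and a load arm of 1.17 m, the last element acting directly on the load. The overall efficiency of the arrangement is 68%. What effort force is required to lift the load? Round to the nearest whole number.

1154 N

Gear pair MA = 130/21 = 6.1905.
Lever MA = effort arm / load arm = 2.48/1.17 = 2.1197.
Combined ideal MA = 6.1905 × 2.1197 = 13.122.
Actual MA = 13.122 × 0.68 = 8.9228.
Effort = load / actual MA = 10298 / 8.9228 = 1154.1 N.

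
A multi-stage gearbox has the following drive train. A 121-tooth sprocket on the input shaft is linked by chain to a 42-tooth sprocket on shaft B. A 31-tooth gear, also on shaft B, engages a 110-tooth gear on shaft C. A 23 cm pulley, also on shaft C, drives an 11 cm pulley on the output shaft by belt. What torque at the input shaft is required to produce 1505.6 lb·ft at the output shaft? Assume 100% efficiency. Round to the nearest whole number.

2556 lb·ft

Overall ratio R = 0.34711 × 3.5484 × 0.47826 = 0.58906.
Input torque = output torque / R = 1505.6 / 0.58906 = 2555.9 lb·ft.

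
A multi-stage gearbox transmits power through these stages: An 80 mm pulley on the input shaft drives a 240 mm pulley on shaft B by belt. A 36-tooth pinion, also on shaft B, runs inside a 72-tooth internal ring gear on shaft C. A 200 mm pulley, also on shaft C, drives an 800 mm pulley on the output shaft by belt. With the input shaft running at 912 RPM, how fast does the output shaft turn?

38 RPM

belt 240/80 = 3 → 912/3 = 304 RPM
internal gear 72/36 = 2 → 304/2 = 152 RPM
belt 800/200 = 4 → 152/4 = 38 RPM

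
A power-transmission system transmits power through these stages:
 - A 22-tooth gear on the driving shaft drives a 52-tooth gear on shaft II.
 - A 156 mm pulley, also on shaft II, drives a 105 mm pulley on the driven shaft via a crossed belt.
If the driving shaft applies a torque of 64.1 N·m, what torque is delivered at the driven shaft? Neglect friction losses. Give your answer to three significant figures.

After the gear mesh (52/22): 64.1 × 2.3636 = 151.51 N·m
After the belt (105/156): 151.51 × 0.67308 = 101.98 N·m

102 N·m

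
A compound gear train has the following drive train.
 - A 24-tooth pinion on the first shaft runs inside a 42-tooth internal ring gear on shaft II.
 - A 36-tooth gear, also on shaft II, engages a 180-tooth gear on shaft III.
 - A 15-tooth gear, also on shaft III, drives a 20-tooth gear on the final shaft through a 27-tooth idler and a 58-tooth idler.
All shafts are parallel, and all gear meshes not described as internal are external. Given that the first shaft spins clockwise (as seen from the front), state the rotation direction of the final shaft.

clockwise

the first shaft → shaft II: internal mesh, same direction → CW.
shaft II → shaft III: external mesh, 1 reversal → CCW.
shaft III → the final shaft: driver → idler → idler → driven is 3 external meshes, 3 reversals → CW.
4 reversals in total — an even number — so the final shaft turns the same way as the first shaft.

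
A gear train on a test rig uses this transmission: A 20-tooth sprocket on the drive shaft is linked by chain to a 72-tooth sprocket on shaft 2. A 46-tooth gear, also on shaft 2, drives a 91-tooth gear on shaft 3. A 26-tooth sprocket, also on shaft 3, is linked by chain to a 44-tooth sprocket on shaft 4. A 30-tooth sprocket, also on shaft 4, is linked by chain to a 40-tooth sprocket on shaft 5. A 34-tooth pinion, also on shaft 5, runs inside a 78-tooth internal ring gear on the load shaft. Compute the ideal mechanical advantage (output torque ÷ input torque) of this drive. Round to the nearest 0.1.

36.9

Each stage contributes driven/driver: chain 72/20 = 3.6, gear mesh 91/46 = 1.9783, chain 44/26 = 1.6923, chain 40/30 = 1.3333, internal gear 78/34 = 2.2941.
Overall: 3.6 × 1.9783 × 1.6923 × 1.3333 × 2.2941 = 36.865.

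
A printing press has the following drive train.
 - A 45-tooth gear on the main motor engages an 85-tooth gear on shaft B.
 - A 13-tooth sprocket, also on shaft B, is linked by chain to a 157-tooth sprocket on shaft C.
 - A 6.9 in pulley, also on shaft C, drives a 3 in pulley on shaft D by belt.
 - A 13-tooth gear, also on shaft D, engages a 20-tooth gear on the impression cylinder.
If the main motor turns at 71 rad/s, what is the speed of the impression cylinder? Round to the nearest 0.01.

Gear mesh: ratio = 85/45 = 1.8889, so shaft B turns at 71 / 1.8889 = 37.588 rad/s.
Chain: ratio = 157/13 = 12.077, so shaft C turns at 37.588 / 12.077 = 3.1124 rad/s.
Belt: ratio = 3/6.9 = 0.43478, so shaft D turns at 3.1124 / 0.43478 = 7.1585 rad/s.
Gear mesh: ratio = 20/13 = 1.5385, so the impression cylinder turns at 7.1585 / 1.5385 = 4.653 rad/s.

4.65 rad/s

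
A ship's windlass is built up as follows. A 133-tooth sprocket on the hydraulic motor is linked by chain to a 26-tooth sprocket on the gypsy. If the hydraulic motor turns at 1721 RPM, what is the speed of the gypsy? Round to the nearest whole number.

8804 RPM

chain 26/133 = 0.19549 → 1721/0.19549 = 8803.6 RPM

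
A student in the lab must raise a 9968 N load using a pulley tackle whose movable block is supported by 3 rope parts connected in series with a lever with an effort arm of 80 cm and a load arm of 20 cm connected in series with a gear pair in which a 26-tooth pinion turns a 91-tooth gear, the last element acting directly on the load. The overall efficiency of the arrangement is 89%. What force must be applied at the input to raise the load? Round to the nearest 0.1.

Block-and-tackle MA = number of supporting rope parts = 3.
Lever MA = effort arm / load arm = 80/20 = 4.
Gear pair MA = 91/26 = 3.5.
Combined ideal MA = 3 × 4 × 3.5 = 42.
Actual MA = 42 × 0.89 = 37.38.
Effort = load / actual MA = 9968 / 37.38 = 266.67 N.

266.7 N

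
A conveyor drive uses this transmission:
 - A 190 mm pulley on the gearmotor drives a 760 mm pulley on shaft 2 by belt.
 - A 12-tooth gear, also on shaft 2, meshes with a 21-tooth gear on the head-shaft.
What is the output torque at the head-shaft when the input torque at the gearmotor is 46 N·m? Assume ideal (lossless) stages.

After the belt (760/190): 46 × 4 = 184 N·m
After the gear mesh (21/12): 184 × 1.75 = 322 N·m

322 N·m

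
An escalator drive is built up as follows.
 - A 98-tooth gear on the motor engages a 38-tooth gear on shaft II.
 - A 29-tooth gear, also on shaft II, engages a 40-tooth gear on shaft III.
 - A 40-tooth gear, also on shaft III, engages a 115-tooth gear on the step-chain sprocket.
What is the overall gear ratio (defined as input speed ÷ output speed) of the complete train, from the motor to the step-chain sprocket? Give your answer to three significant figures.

Each stage contributes driven/driver: gear mesh 38/98 = 0.38776, gear mesh 40/29 = 1.3793, gear mesh 115/40 = 2.875.
Overall: 0.38776 × 1.3793 × 2.875 = 1.5376.

1.54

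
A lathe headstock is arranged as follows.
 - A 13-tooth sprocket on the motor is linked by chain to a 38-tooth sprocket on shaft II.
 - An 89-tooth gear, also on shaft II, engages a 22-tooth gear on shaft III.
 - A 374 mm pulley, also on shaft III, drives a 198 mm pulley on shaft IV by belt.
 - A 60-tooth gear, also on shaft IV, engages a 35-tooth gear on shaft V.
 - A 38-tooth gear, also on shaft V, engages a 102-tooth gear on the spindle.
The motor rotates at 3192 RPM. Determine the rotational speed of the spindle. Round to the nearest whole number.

chain 38/13 = 2.9231 → 3192/2.9231 = 1092 RPM
gear mesh 22/89 = 0.24719 → 1092/0.24719 = 4417.6 RPM
belt 198/374 = 0.52941 → 4417.6/0.52941 = 8344.4 RPM
gear mesh 35/60 = 0.58333 → 8344.4/0.58333 = 14305 RPM
gear mesh 102/38 = 2.6842 → 14305/2.6842 = 5329.2 RPM

5329 RPM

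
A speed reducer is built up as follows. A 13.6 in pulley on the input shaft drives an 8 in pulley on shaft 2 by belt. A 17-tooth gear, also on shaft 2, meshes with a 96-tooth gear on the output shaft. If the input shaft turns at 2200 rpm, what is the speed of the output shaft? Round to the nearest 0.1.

Belt: ratio = 8/13.6 = 0.58824, so shaft 2 turns at 2200 / 0.58824 = 3740 rpm.
Gear mesh: ratio = 96/17 = 5.6471, so the output shaft turns at 3740 / 5.6471 = 662.29 rpm.

662.3 rpm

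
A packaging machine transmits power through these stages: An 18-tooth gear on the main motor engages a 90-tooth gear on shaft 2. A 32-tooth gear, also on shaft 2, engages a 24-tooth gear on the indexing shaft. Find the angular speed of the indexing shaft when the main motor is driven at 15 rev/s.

gear mesh 90/18 = 5 → 15/5 = 3 rev/s
gear mesh 24/32 = 0.75 → 3/0.75 = 4 rev/s

4 rev/s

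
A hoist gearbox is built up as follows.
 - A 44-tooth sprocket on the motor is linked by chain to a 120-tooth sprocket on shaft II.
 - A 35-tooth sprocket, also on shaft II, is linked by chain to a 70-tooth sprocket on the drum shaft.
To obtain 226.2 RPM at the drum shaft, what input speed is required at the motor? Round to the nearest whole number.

1234 RPM

Overall ratio R = 2.7273 × 2 = 5.4545.
Required input speed = output speed × R = 226.2 × 5.4545 = 1233.8 RPM.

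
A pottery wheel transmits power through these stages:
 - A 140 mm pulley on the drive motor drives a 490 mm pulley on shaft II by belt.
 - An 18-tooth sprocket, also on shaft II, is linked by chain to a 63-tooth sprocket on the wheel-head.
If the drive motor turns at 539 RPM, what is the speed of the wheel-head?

belt 490/140 = 3.5 → 539/3.5 = 154 RPM
chain 63/18 = 3.5 → 154/3.5 = 44 RPM

44 RPM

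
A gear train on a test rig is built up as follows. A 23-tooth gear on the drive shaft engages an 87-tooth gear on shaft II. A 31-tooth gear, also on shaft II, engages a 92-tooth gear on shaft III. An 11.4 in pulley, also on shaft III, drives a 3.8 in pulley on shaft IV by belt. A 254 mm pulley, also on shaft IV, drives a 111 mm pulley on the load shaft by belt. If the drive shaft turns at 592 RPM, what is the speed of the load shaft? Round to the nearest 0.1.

362.0 RPM

the drive shaft → shaft II (gear mesh, 87/23): 592 ÷ 3.7826 = 156.51 RPM
shaft II → shaft III (gear mesh, 92/31): 156.51 ÷ 2.9677 = 52.736 RPM
shaft III → shaft IV (belt, 3.8/11.4): 52.736 ÷ 0.33333 = 158.21 RPM
shaft IV → the load shaft (belt, 111/254): 158.21 ÷ 0.43701 = 362.02 RPM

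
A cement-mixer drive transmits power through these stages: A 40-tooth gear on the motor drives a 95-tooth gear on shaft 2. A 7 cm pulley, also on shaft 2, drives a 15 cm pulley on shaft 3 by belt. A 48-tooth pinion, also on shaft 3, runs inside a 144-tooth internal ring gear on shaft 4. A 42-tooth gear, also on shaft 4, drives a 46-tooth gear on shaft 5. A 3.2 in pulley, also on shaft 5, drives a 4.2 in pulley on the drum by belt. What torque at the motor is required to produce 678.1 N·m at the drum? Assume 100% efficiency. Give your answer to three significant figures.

30.9 N·m

Overall ratio R = 2.375 × 2.1429 × 3 × 1.0952 × 1.3125 = 21.948.
Input torque = output torque / R = 678.1 / 21.948 = 30.896 N·m.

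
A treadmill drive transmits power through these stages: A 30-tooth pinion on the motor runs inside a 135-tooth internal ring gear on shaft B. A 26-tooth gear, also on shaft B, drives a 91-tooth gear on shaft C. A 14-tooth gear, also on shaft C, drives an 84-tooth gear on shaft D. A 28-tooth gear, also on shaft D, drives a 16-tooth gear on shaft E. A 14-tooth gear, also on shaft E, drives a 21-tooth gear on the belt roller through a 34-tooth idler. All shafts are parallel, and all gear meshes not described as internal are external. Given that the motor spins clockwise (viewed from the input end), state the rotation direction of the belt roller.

counterclockwise

the motor → shaft B: internal mesh, same direction → CW.
shaft B → shaft C: external mesh, 1 reversal → CCW.
shaft C → shaft D: external mesh, 1 reversal → CW.
shaft D → shaft E: external mesh, 1 reversal → CCW.
shaft E → the belt roller: driver → idler → driven is 2 external meshes, 2 reversals → CCW.
5 reversals in total — an odd number — so the belt roller turns opposite to the motor.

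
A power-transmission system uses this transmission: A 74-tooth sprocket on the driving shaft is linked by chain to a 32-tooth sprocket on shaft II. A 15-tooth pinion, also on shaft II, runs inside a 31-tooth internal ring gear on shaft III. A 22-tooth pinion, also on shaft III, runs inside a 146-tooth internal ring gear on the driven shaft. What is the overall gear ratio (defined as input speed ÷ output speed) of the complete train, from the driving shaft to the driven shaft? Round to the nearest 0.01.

5.93

Each stage contributes driven/driver: chain 32/74 = 0.43243, internal gear 31/15 = 2.0667, internal gear 146/22 = 6.6364.
Overall: 0.43243 × 2.0667 × 6.6364 = 5.9309.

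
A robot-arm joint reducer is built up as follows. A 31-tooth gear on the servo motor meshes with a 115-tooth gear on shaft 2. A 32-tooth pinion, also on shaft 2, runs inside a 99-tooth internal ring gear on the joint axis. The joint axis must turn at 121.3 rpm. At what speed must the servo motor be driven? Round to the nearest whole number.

Overall ratio R = 3.7097 × 3.0938 = 11.477.
Required input speed = output speed × R = 121.3 × 11.477 = 1392.1 rpm.

1392 rpm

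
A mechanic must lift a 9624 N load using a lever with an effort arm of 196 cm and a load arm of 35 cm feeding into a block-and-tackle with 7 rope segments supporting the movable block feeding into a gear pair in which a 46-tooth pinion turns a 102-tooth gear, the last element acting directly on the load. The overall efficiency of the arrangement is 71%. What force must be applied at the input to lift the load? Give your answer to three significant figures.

156 N

Lever MA = effort arm / load arm = 196/35 = 5.6.
Block-and-tackle MA = number of supporting rope parts = 7.
Gear pair MA = 102/46 = 2.2174.
Combined ideal MA = 5.6 × 7 × 2.2174 = 86.922.
Actual MA = 86.922 × 0.71 = 61.714.
Effort = load / actual MA = 9624 / 61.714 = 155.94 N.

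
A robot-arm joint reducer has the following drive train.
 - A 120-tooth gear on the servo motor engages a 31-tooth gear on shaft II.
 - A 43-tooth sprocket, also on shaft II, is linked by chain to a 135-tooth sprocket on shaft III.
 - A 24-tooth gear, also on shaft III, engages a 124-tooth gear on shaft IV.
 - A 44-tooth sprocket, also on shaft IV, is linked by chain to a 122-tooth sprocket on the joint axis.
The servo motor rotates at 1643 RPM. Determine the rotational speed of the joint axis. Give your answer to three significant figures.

Gear mesh: ratio = 31/120 = 0.25833, so shaft II turns at 1643 / 0.25833 = 6360 RPM.
Chain: ratio = 135/43 = 3.1395, so shaft III turns at 6360 / 3.1395 = 2025.8 RPM.
Gear mesh: ratio = 124/24 = 5.1667, so shaft IV turns at 2025.8 / 5.1667 = 392.09 RPM.
Chain: ratio = 122/44 = 2.7727, so the joint axis turns at 392.09 / 2.7727 = 141.41 RPM.

141 RPM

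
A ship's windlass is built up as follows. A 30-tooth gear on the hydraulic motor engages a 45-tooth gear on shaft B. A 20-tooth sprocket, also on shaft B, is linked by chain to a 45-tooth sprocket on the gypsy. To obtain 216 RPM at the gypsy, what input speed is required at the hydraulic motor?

729 RPM

Overall ratio R = 1.5 × 2.25 = 3.375.
Required input speed = output speed × R = 216 × 3.375 = 729 RPM.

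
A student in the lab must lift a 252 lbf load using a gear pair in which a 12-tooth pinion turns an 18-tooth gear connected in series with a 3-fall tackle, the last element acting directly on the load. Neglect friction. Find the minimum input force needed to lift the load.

56 lbf

Gear pair MA = 18/12 = 1.5.
Block-and-tackle MA = number of supporting rope parts = 3.
Combined ideal MA = 1.5 × 3 = 4.5.
Effort = load / MA = 252 / 4.5 = 56 lbf.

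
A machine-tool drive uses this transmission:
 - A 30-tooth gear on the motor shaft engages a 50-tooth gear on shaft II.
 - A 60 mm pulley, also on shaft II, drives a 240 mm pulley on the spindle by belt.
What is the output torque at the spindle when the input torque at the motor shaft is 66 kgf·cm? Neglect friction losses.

gear mesh 50/30 = 1.6667 → τ = 66·1.6667 = 110 kgf·cm
belt 240/60 = 4 → τ = 110·4 = 440 kgf·cm

440 kgf·cm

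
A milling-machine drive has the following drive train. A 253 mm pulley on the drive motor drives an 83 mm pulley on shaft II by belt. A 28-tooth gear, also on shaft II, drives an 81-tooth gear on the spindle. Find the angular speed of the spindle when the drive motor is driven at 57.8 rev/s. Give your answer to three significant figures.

Belt: ratio = 83/253 = 0.32806, so shaft II turns at 57.8 / 0.32806 = 176.19 rev/s.
Gear mesh: ratio = 81/28 = 2.8929, so the spindle turns at 176.19 / 2.8929 = 60.904 rev/s.

60.9 rev/s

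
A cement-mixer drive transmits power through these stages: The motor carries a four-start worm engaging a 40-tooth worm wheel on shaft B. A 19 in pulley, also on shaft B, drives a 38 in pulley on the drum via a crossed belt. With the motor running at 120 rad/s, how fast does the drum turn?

6 rad/s

the motor → shaft B (worm, 40/4): 120 ÷ 10 = 12 rad/s
shaft B → the drum (belt, 38/19): 12 ÷ 2 = 6 rad/s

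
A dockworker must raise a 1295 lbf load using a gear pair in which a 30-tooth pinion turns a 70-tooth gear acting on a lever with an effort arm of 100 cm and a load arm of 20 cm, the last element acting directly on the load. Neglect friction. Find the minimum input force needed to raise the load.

Gear pair MA = 70/30 = 2.3333.
Lever MA = effort arm / load arm = 100/20 = 5.
Combined ideal MA = 2.3333 × 5 = 11.667.
Effort = load / MA = 1295 / 11.667 = 111 lbf.

111 lbf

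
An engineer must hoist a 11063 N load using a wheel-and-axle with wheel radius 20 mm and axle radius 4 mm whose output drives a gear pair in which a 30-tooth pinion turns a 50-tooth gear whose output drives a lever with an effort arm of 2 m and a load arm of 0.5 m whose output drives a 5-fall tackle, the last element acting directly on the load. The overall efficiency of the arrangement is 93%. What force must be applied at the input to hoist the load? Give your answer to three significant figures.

Wheel-and-axle MA = R/r = 20/4 = 5.
Gear pair MA = 50/30 = 1.6667.
Lever MA = effort arm / load arm = 2/0.5 = 4.
Block-and-tackle MA = number of supporting rope parts = 5.
Combined ideal MA = 5 × 1.6667 × 4 × 5 = 166.67.
Actual MA = 166.67 × 0.93 = 155.
Effort = load / actual MA = 11063 / 155 = 71.374 N.

71.4 N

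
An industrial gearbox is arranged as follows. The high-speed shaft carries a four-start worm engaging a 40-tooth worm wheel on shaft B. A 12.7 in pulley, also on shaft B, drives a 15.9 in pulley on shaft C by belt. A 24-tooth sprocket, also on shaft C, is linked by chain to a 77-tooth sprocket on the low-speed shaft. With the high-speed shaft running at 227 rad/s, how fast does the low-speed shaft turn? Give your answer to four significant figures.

worm 40/4 = 10 → 227/10 = 22.7 rad/s
belt 15.9/12.7 = 1.252 → 22.7/1.252 = 18.131 rad/s
chain 77/24 = 3.2083 → 18.131/3.2083 = 5.6514 rad/s

5.651 rad/s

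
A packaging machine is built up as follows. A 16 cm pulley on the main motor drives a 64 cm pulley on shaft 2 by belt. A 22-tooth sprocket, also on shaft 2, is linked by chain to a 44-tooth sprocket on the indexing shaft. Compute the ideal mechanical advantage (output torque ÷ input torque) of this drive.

8

Each stage contributes driven/driver: belt 64/16 = 4, chain 44/22 = 2.
Overall: 4 × 2 = 8.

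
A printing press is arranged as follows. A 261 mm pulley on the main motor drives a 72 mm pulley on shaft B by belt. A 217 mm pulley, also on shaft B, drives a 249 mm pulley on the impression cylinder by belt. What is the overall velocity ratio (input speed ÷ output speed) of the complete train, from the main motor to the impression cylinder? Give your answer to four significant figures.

Each stage contributes driven/driver: belt 72/261 = 0.27586, belt 249/217 = 1.1475.
Overall: 0.27586 × 1.1475 = 0.31654.

0.3165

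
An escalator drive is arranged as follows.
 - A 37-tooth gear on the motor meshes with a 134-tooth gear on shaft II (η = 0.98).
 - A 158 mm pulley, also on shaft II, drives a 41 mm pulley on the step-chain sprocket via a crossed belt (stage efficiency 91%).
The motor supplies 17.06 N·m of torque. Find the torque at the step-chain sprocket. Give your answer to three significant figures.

Gear mesh: ratio = 134/37 = 3.6216; torque at shaft II = 17.06 × 3.6216 × 0.98 = 60.549 N·m.
Belt: ratio = 41/158 = 0.25949; torque at the step-chain sprocket = 60.549 × 0.25949 × 0.91 = 14.298 N·m.

14.3 N·m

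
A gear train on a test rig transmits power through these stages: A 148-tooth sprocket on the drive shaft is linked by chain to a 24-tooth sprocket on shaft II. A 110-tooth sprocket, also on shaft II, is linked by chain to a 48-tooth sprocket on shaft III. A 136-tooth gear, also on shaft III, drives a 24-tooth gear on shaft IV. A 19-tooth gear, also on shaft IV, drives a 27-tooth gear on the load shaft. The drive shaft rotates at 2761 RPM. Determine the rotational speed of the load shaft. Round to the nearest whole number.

the drive shaft → shaft II (chain, 24/148): 2761 ÷ 0.16216 = 17026 RPM
shaft II → shaft III (chain, 48/110): 17026 ÷ 0.43636 = 39018 RPM
shaft III → shaft IV (gear mesh, 24/136): 39018 ÷ 0.17647 = 2.211e+05 RPM
shaft IV → the load shaft (gear mesh, 27/19): 2.211e+05 ÷ 1.4211 = 1.5559e+05 RPM

155591 RPM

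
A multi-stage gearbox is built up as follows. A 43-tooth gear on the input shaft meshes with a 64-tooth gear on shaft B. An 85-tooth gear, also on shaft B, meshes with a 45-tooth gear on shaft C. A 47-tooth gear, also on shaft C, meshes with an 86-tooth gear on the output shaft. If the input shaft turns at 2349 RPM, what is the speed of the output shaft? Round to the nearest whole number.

gear mesh 64/43 = 1.4884 → 2349/1.4884 = 1578.2 RPM
gear mesh 45/85 = 0.52941 → 1578.2/0.52941 = 2981.1 RPM
gear mesh 86/47 = 1.8298 → 2981.1/1.8298 = 1629.2 RPM

1629 RPM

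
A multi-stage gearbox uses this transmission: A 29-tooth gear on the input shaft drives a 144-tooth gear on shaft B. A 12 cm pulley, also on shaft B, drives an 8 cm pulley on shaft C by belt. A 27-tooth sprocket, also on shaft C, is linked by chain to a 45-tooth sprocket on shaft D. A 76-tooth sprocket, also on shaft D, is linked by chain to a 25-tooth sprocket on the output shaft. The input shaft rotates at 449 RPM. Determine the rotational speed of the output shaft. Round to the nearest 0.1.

247.4 RPM

gear mesh 144/29 = 4.9655 → 449/4.9655 = 90.424 RPM
belt 8/12 = 0.66667 → 90.424/0.66667 = 135.64 RPM
chain 45/27 = 1.6667 → 135.64/1.6667 = 81.381 RPM
chain 25/76 = 0.32895 → 81.381/0.32895 = 247.4 RPM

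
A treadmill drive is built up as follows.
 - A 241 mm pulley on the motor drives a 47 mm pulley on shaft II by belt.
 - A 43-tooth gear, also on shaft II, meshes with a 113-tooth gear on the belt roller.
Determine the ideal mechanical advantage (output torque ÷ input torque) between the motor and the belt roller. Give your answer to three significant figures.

Each stage contributes driven/driver: belt 47/241 = 0.19502, gear mesh 113/43 = 2.6279.
Overall: 0.19502 × 2.6279 = 0.5125.

0.512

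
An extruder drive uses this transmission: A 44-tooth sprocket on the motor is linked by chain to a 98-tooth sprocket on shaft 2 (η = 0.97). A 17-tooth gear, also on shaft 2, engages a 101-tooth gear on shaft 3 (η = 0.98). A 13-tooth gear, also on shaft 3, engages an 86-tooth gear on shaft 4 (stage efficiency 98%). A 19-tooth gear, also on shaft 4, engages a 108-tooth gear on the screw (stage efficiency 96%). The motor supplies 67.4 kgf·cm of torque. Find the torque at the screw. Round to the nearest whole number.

29993 kgf·cm

After the chain (98/44): 67.4 × 2.2273 × 0.97 = 145.61 kgf·cm
After the gear mesh (101/17): 145.61 × 5.9412 × 0.98 = 847.82 kgf·cm
After the gear mesh (86/13): 847.82 × 6.6154 × 0.98 = 5496.5 kgf·cm
After the gear mesh (108/19): 5496.5 × 5.6842 × 0.96 = 29993 kgf·cm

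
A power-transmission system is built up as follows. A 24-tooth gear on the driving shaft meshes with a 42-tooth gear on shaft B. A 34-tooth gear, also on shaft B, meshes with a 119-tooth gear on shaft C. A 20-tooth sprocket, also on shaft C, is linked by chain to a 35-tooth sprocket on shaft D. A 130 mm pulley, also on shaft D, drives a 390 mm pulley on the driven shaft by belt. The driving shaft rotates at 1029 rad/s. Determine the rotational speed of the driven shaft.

the driving shaft → shaft B (gear mesh, 42/24): 1029 ÷ 1.75 = 588 rad/s
shaft B → shaft C (gear mesh, 119/34): 588 ÷ 3.5 = 168 rad/s
shaft C → shaft D (chain, 35/20): 168 ÷ 1.75 = 96 rad/s
shaft D → the driven shaft (belt, 390/130): 96 ÷ 3 = 32 rad/s

32 rad/s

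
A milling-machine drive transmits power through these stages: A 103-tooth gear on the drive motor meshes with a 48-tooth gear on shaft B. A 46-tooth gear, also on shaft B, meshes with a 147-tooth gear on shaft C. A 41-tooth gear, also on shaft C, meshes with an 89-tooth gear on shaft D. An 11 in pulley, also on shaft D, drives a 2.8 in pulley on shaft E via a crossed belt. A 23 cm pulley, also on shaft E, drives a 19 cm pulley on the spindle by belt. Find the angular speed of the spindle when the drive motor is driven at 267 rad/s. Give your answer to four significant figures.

392.8 rad/s

Gear mesh: ratio = 48/103 = 0.46602, so shaft B turns at 267 / 0.46602 = 572.94 rad/s.
Gear mesh: ratio = 147/46 = 3.1957, so shaft C turns at 572.94 / 3.1957 = 179.29 rad/s.
Gear mesh: ratio = 89/41 = 2.1707, so shaft D turns at 179.29 / 2.1707 = 82.593 rad/s.
Belt: ratio = 2.8/11 = 0.25455, so shaft E turns at 82.593 / 0.25455 = 324.47 rad/s.
Belt: ratio = 19/23 = 0.82609, so the spindle turns at 324.47 / 0.82609 = 392.78 rad/s.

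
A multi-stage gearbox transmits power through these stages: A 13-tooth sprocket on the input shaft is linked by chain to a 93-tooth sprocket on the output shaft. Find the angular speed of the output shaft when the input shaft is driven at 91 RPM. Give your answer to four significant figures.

the input shaft → the output shaft (chain, 93/13): 91 ÷ 7.1538 = 12.72 RPM

12.72 RPM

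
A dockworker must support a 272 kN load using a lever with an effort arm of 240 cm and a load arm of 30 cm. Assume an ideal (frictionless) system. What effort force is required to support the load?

Lever MA = effort arm / load arm = 240/30 = 8.
Effort = load / MA = 272 / 8 = 34 kN.

34 kN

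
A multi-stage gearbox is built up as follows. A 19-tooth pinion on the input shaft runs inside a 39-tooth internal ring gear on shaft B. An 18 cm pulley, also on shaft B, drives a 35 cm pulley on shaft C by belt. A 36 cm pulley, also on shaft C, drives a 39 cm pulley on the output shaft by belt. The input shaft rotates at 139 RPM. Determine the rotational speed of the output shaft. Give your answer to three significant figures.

32.1 RPM

internal gear 39/19 = 2.0526 → 139/2.0526 = 67.718 RPM
belt 35/18 = 1.9444 → 67.718/1.9444 = 34.826 RPM
belt 39/36 = 1.0833 → 34.826/1.0833 = 32.147 RPM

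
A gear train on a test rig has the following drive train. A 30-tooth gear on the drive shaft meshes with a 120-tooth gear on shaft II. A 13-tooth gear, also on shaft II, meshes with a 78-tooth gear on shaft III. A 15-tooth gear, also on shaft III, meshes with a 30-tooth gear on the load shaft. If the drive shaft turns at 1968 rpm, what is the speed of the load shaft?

41 rpm

the drive shaft → shaft II (gear mesh, 120/30): 1968 ÷ 4 = 492 rpm
shaft II → shaft III (gear mesh, 78/13): 492 ÷ 6 = 82 rpm
shaft III → the load shaft (gear mesh, 30/15): 82 ÷ 2 = 41 rpm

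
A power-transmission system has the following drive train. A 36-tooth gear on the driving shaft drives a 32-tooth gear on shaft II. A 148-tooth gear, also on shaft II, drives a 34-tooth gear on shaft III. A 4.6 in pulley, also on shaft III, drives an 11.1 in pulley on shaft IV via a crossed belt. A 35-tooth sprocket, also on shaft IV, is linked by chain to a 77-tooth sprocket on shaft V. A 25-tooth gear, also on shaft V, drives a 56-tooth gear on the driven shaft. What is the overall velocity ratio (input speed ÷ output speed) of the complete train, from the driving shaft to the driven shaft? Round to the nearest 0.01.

Each stage contributes driven/driver: gear mesh 32/36 = 0.88889, gear mesh 34/148 = 0.22973, belt 11.1/4.6 = 2.413, chain 77/35 = 2.2, gear mesh 56/25 = 2.24.
Overall: 0.88889 × 0.22973 × 2.413 × 2.2 × 2.24 = 2.4283.

2.43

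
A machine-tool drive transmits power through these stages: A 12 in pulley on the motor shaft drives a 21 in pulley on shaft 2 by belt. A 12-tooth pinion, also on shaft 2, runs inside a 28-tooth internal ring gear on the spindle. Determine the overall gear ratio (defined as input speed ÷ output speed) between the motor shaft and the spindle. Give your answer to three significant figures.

4.08

Each stage contributes driven/driver: belt 21/12 = 1.75, internal gear 28/12 = 2.3333.
Overall: 1.75 × 2.3333 = 4.0833.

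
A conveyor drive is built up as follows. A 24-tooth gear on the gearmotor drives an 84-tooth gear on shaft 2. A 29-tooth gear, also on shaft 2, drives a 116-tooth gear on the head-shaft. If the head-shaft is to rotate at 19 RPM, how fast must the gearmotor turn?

Overall ratio R = 3.5 × 4 = 14.
Required input speed = output speed × R = 19 × 14 = 266 RPM.

266 RPM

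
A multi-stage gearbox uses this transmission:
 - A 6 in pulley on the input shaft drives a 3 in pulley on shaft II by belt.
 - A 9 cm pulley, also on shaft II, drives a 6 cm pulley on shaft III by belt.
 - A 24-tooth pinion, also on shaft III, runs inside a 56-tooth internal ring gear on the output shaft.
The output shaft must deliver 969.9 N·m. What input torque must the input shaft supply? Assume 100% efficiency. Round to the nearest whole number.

Overall ratio R = 0.5 × 0.66667 × 2.3333 = 0.77778.
Input torque = output torque / R = 969.9 / 0.77778 = 1247 N·m.

1247 N·m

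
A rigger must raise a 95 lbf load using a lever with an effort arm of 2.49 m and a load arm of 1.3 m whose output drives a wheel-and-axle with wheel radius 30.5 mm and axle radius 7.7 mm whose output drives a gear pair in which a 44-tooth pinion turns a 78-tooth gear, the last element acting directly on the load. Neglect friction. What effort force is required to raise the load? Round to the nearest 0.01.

Lever MA = effort arm / load arm = 2.49/1.3 = 1.9154.
Wheel-and-axle MA = R/r = 30.5/7.7 = 3.961.
Gear pair MA = 78/44 = 1.7727.
Combined ideal MA = 1.9154 × 3.961 × 1.7727 = 13.45.
Effort = load / MA = 95 / 13.45 = 7.0634 lbf.

7.06 lbf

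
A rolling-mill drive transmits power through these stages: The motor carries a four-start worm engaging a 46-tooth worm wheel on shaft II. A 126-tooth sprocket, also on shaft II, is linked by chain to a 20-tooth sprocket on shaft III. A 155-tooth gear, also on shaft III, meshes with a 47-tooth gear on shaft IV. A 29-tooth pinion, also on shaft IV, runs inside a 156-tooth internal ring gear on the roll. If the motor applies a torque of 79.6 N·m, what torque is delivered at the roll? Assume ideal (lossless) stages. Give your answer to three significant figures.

237 N·m

Worm: ratio = 46/4 = 11.5; torque at shaft II = 79.6 × 11.5 = 915.4 N·m.
Chain: ratio = 20/126 = 0.15873; torque at shaft III = 915.4 × 0.15873 = 145.3 N·m.
Gear mesh: ratio = 47/155 = 0.30323; torque at shaft IV = 145.3 × 0.30323 = 44.059 N·m.
Internal gear: ratio = 156/29 = 5.3793; torque at the roll = 44.059 × 5.3793 = 237.01 N·m.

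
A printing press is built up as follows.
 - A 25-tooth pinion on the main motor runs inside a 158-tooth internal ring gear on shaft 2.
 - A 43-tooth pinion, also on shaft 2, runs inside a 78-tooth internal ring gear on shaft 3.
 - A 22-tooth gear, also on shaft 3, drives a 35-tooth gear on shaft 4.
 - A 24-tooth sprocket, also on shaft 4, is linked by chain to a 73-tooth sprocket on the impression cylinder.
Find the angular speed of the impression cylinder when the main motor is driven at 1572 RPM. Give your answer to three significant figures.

28.3 RPM

the main motor → shaft 2 (internal gear, 158/25): 1572 ÷ 6.32 = 248.73 RPM
shaft 2 → shaft 3 (internal gear, 78/43): 248.73 ÷ 1.814 = 137.12 RPM
shaft 3 → shaft 4 (gear mesh, 35/22): 137.12 ÷ 1.5909 = 86.191 RPM
shaft 4 → the impression cylinder (chain, 73/24): 86.191 ÷ 3.0417 = 28.337 RPM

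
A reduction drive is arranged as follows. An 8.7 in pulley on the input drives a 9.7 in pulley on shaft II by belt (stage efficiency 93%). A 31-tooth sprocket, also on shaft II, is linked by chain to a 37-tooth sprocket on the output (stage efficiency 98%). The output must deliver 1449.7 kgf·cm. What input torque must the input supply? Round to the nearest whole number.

1195 kgf·cm

Overall ratio R = 1.1149 × 1.1935 = 1.3307; overall efficiency η = 0.93 × 0.98 = 0.9114.
Input torque = output torque / (R × η) = 1449.7 / (1.3307 × 0.9114) = 1195.3 kgf·cm.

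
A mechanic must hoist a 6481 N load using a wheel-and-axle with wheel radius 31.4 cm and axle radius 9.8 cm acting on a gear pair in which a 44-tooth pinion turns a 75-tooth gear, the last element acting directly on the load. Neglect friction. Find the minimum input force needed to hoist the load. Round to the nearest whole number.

1187 N

Wheel-and-axle MA = R/r = 31.4/9.8 = 3.2041.
Gear pair MA = 75/44 = 1.7045.
Combined ideal MA = 3.2041 × 1.7045 = 5.4615.
Effort = load / MA = 6481 / 5.4615 = 1186.7 N.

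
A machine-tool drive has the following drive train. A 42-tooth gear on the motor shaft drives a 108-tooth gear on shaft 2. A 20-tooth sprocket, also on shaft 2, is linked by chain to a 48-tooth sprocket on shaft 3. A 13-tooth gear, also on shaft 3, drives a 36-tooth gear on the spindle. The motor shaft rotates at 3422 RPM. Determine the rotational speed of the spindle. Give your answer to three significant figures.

200 RPM

gear mesh 108/42 = 2.5714 → 3422/2.5714 = 1330.8 RPM
chain 48/20 = 2.4 → 1330.8/2.4 = 554.49 RPM
gear mesh 36/13 = 2.7692 → 554.49/2.7692 = 200.23 RPM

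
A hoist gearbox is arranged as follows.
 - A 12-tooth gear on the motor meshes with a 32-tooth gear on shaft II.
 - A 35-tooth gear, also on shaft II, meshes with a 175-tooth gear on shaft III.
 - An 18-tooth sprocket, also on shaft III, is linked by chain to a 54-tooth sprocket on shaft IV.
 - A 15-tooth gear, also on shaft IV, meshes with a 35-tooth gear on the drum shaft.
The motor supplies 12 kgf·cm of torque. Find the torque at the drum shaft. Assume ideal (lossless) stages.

Gear mesh: ratio = 32/12 = 2.6667; torque at shaft II = 12 × 2.6667 = 32 kgf·cm.
Gear mesh: ratio = 175/35 = 5; torque at shaft III = 32 × 5 = 160 kgf·cm.
Chain: ratio = 54/18 = 3; torque at shaft IV = 160 × 3 = 480 kgf·cm.
Gear mesh: ratio = 35/15 = 2.3333; torque at the drum shaft = 480 × 2.3333 = 1120 kgf·cm.

1120 kgf·cm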